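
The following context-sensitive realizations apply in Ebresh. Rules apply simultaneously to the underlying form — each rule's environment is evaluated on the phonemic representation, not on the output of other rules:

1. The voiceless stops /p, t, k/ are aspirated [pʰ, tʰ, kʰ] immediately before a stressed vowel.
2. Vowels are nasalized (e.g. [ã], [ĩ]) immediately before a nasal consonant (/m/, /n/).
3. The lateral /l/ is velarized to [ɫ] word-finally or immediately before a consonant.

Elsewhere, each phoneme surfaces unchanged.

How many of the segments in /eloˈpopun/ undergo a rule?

Segments that undergo a rule: /p/ → [pʰ] (rule 1); /u/ → [ũ] (rule 2).
All other segments surface unchanged.

2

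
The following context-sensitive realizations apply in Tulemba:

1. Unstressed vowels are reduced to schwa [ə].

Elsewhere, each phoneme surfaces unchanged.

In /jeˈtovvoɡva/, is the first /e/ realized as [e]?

No

Rule 1 applies to /e/ (between /j/ and /t/: in an unstressed syllable) → [ə].
The actual realization is [ə], not [e].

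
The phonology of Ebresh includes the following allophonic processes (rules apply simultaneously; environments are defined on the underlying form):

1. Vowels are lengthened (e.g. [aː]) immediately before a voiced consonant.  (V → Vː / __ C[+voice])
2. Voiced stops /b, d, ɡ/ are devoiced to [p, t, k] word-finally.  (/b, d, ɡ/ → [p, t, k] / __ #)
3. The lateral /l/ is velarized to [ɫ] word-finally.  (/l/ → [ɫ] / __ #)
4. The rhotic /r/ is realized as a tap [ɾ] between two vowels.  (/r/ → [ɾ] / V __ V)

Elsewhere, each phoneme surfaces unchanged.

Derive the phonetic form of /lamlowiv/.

/l/ — word-initial; rule 3 does not apply here → [l].
Rule 1 applies to /a/ (between /l/ and /m/: before a voiced consonant) → [aː].
/m/ — not in any rule's target class → [m].
/l/ (between /m/ and /o/) fails the environment for rule 3, so it stays [l].
Rule 1 applies to /o/ (between /l/ and /w/: before a voiced consonant) → [oː].
/w/ (between /o/ and /i/): no rule targets it → [w].
/i/ — between /w/ and /v/, before a voiced consonant — surfaces as [iː] (rule 1).
/v/ — not in any rule's target class → [v].

[laːmloːwiːv]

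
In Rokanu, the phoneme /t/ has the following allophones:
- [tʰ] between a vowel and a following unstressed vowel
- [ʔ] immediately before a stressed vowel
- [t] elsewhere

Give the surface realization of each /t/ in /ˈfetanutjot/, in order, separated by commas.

[tʰ], [t], [t]

Occurrence 1 (position 3): between a vowel and a following unstressed vowel → [tʰ].
Occurrence 2 (position 7): no conditioning environment matches → elsewhere allophone [t].
Occurrence 3 (position 10): no conditioning environment matches → elsewhere allophone [t].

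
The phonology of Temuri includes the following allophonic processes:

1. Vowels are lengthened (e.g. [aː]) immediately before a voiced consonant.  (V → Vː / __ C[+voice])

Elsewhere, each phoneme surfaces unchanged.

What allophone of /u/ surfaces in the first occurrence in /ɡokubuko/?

[uː]

/u/ meets the environment for rule 1 (before a voiced consonant) → [uː].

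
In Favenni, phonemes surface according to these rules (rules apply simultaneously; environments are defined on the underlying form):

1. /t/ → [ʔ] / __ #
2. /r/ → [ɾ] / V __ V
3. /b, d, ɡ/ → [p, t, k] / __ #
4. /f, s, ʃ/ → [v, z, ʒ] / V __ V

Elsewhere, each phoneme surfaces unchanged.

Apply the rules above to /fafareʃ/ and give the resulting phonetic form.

/f/ (word-initial) fails the environment for rule 4, so it stays [f].
/a/ stays [a].
Rule 4 applies to /f/ (between /a/ and /a/: between two vowels) → [v].
/a/ stays [a].
/r/ meets the environment for rule 2 (between two vowels) → [ɾ].
/e/ — not in any rule's target class → [e].
/ʃ/ (word-final): rule 4 targets it, but not between two vowels → unchanged [ʃ].

[favaɾeʃ]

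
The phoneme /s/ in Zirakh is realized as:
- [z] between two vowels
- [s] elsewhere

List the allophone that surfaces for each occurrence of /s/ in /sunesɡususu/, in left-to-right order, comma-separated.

[s], [s], [z], [z]

Occurrence 1 (position 1): no conditioning environment matches → elsewhere allophone [s].
Occurrence 2 (position 5): no conditioning environment matches → elsewhere allophone [s].
Occurrence 3 (position 8): between two vowels → [z].
Occurrence 4 (position 10): between two vowels → [z].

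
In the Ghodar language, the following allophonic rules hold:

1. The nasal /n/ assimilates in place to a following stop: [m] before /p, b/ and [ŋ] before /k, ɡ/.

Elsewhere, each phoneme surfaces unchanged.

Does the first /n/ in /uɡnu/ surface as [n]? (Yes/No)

/n/ — between /ɡ/ and /u/; rule 1 does not apply here → [n].
The actual realization is [n], which matches [n].

Yes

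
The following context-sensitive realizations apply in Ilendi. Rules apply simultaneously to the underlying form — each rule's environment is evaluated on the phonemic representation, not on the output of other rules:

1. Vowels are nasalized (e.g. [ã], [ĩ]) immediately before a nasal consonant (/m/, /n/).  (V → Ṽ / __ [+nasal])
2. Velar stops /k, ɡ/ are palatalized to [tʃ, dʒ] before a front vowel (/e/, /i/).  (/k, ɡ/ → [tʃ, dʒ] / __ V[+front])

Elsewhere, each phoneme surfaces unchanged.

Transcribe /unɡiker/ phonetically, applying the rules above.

/u/ meets the environment for rule 1 (before a nasal consonant) → [ũ].
/n/ (between /u/ and /ɡ/): no rule targets it → [n].
/ɡ/ (between /n/ and /i/) occurs before a front vowel → [dʒ] by rule 2.
/i/ — between /ɡ/ and /k/; rule 1 does not apply here → [i].
/k/ — between /i/ and /e/, before a front vowel — surfaces as [tʃ] (rule 2).
/e/ (between /k/ and /r/) is in the target of rule 1 but the environment (before a nasal consonant) is not met → [e].
/r/ (word-final): no rule targets it → [r].

[ũndʒitʃer]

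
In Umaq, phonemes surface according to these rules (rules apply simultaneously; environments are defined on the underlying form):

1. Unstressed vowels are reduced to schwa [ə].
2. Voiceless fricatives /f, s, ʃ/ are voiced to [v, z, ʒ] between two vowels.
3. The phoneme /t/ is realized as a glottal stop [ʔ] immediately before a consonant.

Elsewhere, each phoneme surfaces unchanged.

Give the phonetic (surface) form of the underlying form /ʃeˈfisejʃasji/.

[ʃəˈvizəjʃəsjə]

/ʃ/ (word-initial) is in the target of rule 2 but the environment (between two vowels) is not met → [ʃ].
/e/ (between /ʃ/ and /f/): in an unstressed syllable, so rule 1 applies → [ə].
/f/ (between /e/ and /i/): between two vowels, so rule 2 applies → [v].
/i/ (between /f/ and /s/) is in the target of rule 1 but the environment (in an unstressed syllable) is not met → [i].
/s/ (between /i/ and /e/) occurs between two vowels → [z] by rule 2.
/e/ meets the environment for rule 1 (in an unstressed syllable) → [ə].
/j/ stays [j].
/ʃ/ (between /j/ and /a/) is in the target of rule 2 but the environment (between two vowels) is not met → [ʃ].
Rule 1 applies to /a/ (between /ʃ/ and /s/: in an unstressed syllable) → [ə].
/s/ (between /a/ and /j/) is in the target of rule 2 but the environment (between two vowels) is not met → [s].
/j/ — not in any rule's target class → [j].
Rule 1 applies to /i/ (word-final: in an unstressed syllable) → [ə].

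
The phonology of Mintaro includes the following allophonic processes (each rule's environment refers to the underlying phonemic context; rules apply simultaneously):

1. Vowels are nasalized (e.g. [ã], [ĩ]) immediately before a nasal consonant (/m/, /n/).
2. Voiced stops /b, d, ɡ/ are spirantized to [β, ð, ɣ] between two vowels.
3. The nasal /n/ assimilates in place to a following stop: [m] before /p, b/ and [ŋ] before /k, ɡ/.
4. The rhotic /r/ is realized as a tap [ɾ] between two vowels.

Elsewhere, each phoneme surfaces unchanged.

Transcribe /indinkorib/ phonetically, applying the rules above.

[ĩndĩŋkoɾib]

/i/ meets the environment for rule 1 (before a nasal consonant) → [ĩ].
/n/ (between /i/ and /d/): rule 3 targets it, but not before a labial or velar stop → unchanged [n].
/d/ — between /n/ and /i/; rule 2 does not apply here → [d].
/i/ meets the environment for rule 1 (before a nasal consonant) → [ĩ].
/n/ — between /i/ and /k/, before a labial or velar stop — surfaces as [ŋ] (rule 3).
/k/ stays [k].
/o/ (between /k/ and /r/) is in the target of rule 1 but the environment (before a nasal consonant) is not met → [o].
Rule 4 applies to /r/ (between /o/ and /i/: between two vowels) → [ɾ].
/i/ (between /r/ and /b/) fails the environment for rule 1, so it stays [i].
/b/ (word-final) fails the environment for rule 2, so it stays [b].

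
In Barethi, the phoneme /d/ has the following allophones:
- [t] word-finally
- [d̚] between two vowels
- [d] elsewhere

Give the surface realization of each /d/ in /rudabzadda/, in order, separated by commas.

Occurrence 1 (position 3): between two vowels → [d̚].
Occurrence 2 (position 8): no conditioning environment matches → elsewhere allophone [d].
Occurrence 3 (position 9): no conditioning environment matches → elsewhere allophone [d].

[d̚], [d], [d]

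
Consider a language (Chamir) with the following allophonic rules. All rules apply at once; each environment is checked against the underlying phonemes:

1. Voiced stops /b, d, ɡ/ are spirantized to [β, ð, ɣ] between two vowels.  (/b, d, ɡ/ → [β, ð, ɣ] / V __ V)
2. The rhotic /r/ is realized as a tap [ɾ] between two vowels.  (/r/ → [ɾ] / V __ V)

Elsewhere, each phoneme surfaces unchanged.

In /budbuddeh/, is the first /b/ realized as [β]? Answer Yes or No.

/b/ — word-initial; rule 1 does not apply here → [b].
The actual realization is [b], not [β].

No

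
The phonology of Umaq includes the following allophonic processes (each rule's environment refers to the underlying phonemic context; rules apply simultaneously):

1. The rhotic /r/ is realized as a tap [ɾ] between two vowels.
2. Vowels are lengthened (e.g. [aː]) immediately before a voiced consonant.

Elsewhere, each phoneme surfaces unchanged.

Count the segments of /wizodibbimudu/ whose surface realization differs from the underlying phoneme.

Segments that undergo a rule: /i/ → [iː] (rule 2); /o/ → [oː] (rule 2); /i/ → [iː] (rule 2); /i/ → [iː] (rule 2); /u/ → [uː] (rule 2).
All other segments surface unchanged.

5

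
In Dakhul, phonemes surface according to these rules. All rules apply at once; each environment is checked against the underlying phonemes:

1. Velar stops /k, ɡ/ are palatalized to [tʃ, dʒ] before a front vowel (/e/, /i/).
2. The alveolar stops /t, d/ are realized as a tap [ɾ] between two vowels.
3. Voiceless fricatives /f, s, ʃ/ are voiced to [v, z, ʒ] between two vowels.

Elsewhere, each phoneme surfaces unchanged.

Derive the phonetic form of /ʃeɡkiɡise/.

[ʃeɡtʃidʒize]

/ʃ/ (word-initial) fails the environment for rule 3, so it stays [ʃ].
/e/ stays [e].
/ɡ/ (between /e/ and /k/) fails the environment for rule 1, so it stays [ɡ].
Rule 1 applies to /k/ (between /ɡ/ and /i/: before a front vowel) → [tʃ].
/i/ — not in any rule's target class → [i].
/ɡ/ (between /i/ and /i/) occurs before a front vowel → [dʒ] by rule 1.
/i/ — not in any rule's target class → [i].
Rule 3 applies to /s/ (between /i/ and /e/: between two vowels) → [z].
/e/ (word-final): no rule targets it → [e].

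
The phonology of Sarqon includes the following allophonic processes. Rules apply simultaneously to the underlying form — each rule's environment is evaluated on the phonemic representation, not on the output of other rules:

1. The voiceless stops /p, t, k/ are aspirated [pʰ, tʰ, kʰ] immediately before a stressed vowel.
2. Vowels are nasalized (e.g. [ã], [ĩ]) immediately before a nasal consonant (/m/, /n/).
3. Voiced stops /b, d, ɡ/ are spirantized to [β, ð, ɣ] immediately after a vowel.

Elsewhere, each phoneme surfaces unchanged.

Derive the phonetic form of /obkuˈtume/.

[oβkuˈtʰũme]

/o/ — word-initial; rule 2 does not apply here → [o].
/b/ meets the environment for rule 3 (immediately after a vowel) → [β].
/k/ (between /b/ and /u/) is in the target of rule 1 but the environment (immediately before a stressed vowel) is not met → [k].
/u/ (between /k/ and /t/) is in the target of rule 2 but the environment (before a nasal consonant) is not met → [u].
Rule 1 applies to /t/ (between /u/ and /u/: immediately before a stressed vowel) → [tʰ].
/u/ (between /t/ and /m/) occurs before a nasal consonant → [ũ] by rule 2.
/m/ (between /u/ and /e/): no rule targets it → [m].
/e/ — word-final; rule 2 does not apply here → [e].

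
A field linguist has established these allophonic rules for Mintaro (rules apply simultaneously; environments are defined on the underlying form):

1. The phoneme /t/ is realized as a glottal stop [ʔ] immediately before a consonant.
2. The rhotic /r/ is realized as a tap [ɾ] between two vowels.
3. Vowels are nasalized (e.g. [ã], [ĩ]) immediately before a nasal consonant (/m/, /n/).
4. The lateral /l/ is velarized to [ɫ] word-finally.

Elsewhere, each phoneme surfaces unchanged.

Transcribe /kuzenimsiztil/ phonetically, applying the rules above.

[kuzẽnĩmsiztiɫ]

/u/ — between /k/ and /z/; rule 3 does not apply here → [u].
Rule 3 applies to /e/ (between /z/ and /n/: before a nasal consonant) → [ẽ].
/i/ (between /n/ and /m/): before a nasal consonant, so rule 3 applies → [ĩ].
/i/ (between /s/ and /z/): rule 3 targets it, but not before a nasal consonant → unchanged [i].
/t/ — between /z/ and /i/; rule 1 does not apply here → [t].
/i/ (between /t/ and /l/): rule 3 targets it, but not before a nasal consonant → unchanged [i].
Rule 4 applies to /l/ (word-final: word-finally) → [ɫ].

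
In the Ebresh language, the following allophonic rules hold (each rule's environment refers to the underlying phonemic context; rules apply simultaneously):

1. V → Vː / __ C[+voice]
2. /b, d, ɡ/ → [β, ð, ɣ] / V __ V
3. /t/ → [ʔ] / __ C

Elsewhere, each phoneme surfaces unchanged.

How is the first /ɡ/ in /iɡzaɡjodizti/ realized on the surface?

/ɡ/ — between /i/ and /z/; rule 2 does not apply here → [ɡ].

[ɡ]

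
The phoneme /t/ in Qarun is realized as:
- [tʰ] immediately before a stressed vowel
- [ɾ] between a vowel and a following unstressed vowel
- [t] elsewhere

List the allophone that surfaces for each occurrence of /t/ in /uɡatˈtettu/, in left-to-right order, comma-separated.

[t], [tʰ], [t], [t]

Occurrence 1 (position 4): no conditioning environment matches → elsewhere allophone [t].
Occurrence 2 (position 5): immediately before a stressed vowel → [tʰ].
Occurrence 3 (position 7): no conditioning environment matches → elsewhere allophone [t].
Occurrence 4 (position 8): no conditioning environment matches → elsewhere allophone [t].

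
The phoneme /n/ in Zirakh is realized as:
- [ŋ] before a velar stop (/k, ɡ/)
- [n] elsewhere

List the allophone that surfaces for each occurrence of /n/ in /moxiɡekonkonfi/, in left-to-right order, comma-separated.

[ŋ], [n]

Occurrence 1 (position 9): before a velar stop → [ŋ].
Occurrence 2 (position 12): no conditioning environment matches → elsewhere allophone [n].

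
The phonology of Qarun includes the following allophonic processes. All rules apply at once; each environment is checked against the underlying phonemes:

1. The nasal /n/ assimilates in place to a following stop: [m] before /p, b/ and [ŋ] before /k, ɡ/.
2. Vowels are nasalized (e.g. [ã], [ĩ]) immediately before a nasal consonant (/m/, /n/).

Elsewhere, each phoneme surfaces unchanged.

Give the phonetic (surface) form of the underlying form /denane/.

[dẽnãne]

/d/ (word-initial): no rule targets it → [d].
/e/ meets the environment for rule 2 (before a nasal consonant) → [ẽ].
/n/ (between /e/ and /a/): rule 1 targets it, but not before a labial or velar stop → unchanged [n].
Rule 2 applies to /a/ (between /n/ and /n/: before a nasal consonant) → [ã].
/n/ — between /a/ and /e/; rule 1 does not apply here → [n].
/e/ (word-final): rule 2 targets it, but not before a nasal consonant → unchanged [e].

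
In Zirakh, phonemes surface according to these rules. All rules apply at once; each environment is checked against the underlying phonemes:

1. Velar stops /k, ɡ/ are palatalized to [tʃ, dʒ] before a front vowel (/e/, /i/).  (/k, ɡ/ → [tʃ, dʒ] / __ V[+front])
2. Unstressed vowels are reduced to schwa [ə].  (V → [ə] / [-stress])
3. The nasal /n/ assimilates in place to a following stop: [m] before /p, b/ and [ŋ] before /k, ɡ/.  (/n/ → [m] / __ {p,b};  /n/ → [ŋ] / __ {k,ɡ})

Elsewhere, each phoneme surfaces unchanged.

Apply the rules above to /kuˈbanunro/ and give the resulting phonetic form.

[kəˈbanənrə]

/k/ (word-initial) is in the target of rule 1 but the environment (before a front vowel) is not met → [k].
/u/ (between /k/ and /b/): in an unstressed syllable, so rule 2 applies → [ə].
/b/ (between /u/ and /a/) is unaffected → [b].
/a/ (between /b/ and /n/) is in the target of rule 2 but the environment (in an unstressed syllable) is not met → [a].
/n/ (between /a/ and /u/): rule 3 targets it, but not before a labial or velar stop → unchanged [n].
/u/ — between /n/ and /n/, in an unstressed syllable — surfaces as [ə] (rule 2).
/n/ — between /u/ and /r/; rule 3 does not apply here → [n].
/r/ (between /n/ and /o/): no rule targets it → [r].
/o/ meets the environment for rule 2 (in an unstressed syllable) → [ə].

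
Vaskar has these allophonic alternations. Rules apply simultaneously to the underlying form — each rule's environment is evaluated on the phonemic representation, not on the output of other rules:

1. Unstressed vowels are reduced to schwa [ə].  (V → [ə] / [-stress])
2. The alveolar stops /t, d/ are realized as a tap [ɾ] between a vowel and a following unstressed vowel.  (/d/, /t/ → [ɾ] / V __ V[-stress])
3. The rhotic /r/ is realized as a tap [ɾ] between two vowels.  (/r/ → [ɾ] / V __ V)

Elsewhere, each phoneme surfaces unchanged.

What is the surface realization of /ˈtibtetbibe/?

/t/ — word-initial; rule 2 does not apply here → [t].
/i/ (between /t/ and /b/) is in the target of rule 1 but the environment (in an unstressed syllable) is not met → [i].
/b/ (between /i/ and /t/): no rule targets it → [b].
/t/ (between /b/ and /e/) fails the environment for rule 2, so it stays [t].
/e/ meets the environment for rule 1 (in an unstressed syllable) → [ə].
/t/ (between /e/ and /b/) fails the environment for rule 2, so it stays [t].
/b/ (between /t/ and /i/) is unaffected → [b].
/i/ (between /b/ and /b/) occurs in an unstressed syllable → [ə] by rule 1.
/b/ (between /i/ and /e/) is unaffected → [b].
/e/ — word-final, in an unstressed syllable — surfaces as [ə] (rule 1).

[ˈtibtətbəbə]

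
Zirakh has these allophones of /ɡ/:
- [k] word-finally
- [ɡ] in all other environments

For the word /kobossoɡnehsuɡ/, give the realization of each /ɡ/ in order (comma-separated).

[ɡ], [k]

Occurrence 1 (position 8): no conditioning environment matches → elsewhere allophone [ɡ].
Occurrence 2 (position 14): word-finally → [k].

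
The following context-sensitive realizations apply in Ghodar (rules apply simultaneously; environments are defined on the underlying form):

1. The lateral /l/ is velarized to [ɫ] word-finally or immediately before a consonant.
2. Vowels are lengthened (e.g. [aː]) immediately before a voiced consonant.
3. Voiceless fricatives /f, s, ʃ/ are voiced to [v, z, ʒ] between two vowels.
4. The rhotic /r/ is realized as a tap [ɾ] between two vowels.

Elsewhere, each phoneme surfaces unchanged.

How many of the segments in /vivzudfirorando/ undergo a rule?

Segments that undergo a rule: /i/ → [iː] (rule 2); /u/ → [uː] (rule 2); /i/ → [iː] (rule 2); /r/ → [ɾ] (rule 4); /o/ → [oː] (rule 2); /r/ → [ɾ] (rule 4); /a/ → [aː] (rule 2).
All other segments surface unchanged.

7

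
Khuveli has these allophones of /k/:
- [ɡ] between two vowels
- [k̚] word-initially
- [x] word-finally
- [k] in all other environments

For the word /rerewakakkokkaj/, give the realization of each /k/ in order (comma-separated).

[ɡ], [k], [k], [k], [k]

Occurrence 1 (position 7): between two vowels → [ɡ].
Occurrence 2 (position 9): no conditioning environment matches → elsewhere allophone [k].
Occurrence 3 (position 10): no conditioning environment matches → elsewhere allophone [k].
Occurrence 4 (position 12): no conditioning environment matches → elsewhere allophone [k].
Occurrence 5 (position 13): no conditioning environment matches → elsewhere allophone [k].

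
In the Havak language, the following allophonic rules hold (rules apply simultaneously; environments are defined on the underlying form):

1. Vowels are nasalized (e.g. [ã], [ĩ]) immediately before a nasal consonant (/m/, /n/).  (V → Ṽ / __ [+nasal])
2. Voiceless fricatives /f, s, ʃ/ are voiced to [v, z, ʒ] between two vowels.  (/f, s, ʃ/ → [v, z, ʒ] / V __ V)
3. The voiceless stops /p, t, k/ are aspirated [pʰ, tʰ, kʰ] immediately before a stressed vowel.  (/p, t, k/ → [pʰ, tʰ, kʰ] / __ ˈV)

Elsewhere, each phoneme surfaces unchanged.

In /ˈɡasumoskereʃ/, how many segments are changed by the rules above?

2

Segments that undergo a rule: /s/ → [z] (rule 2); /u/ → [ũ] (rule 1).
All other segments surface unchanged.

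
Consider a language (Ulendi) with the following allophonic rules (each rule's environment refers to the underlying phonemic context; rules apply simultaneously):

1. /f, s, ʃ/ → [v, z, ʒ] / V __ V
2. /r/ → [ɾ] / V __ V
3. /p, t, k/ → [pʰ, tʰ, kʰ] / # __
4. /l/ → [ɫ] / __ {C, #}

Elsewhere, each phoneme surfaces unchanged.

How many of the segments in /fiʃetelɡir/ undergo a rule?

Segments that undergo a rule: /ʃ/ → [ʒ] (rule 1); /l/ → [ɫ] (rule 4).
All other segments surface unchanged.

2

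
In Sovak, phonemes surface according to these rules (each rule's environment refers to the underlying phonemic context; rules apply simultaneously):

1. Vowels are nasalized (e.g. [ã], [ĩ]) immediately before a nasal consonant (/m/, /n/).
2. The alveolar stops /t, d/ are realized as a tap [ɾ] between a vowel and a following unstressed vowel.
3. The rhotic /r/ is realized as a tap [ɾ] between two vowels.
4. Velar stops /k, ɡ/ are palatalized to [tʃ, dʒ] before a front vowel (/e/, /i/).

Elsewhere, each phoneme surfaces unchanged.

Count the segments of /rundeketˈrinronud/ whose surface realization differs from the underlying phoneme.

4

Segments that undergo a rule: /u/ → [ũ] (rule 1); /k/ → [tʃ] (rule 4); /i/ → [ĩ] (rule 1); /o/ → [õ] (rule 1).
All other segments surface unchanged.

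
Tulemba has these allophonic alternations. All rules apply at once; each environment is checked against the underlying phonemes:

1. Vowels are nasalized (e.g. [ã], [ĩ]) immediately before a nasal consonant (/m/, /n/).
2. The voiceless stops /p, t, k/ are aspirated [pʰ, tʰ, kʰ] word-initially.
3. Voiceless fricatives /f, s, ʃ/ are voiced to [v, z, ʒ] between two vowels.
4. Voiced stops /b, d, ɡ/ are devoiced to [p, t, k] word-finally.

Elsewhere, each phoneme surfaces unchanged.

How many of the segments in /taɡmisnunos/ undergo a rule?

Segments that undergo a rule: /t/ → [tʰ] (rule 2); /u/ → [ũ] (rule 1).
All other segments surface unchanged.

2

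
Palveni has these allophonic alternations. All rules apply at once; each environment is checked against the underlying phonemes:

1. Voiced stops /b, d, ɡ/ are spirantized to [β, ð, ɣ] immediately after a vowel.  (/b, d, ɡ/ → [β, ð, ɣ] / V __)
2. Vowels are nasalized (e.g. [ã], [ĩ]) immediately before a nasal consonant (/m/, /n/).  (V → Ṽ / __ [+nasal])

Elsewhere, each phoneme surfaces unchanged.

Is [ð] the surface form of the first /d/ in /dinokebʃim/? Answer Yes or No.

No

/d/ (word-initial) is in the target of rule 1 but the environment (immediately after a vowel) is not met → [d].
The actual realization is [d], not [ð].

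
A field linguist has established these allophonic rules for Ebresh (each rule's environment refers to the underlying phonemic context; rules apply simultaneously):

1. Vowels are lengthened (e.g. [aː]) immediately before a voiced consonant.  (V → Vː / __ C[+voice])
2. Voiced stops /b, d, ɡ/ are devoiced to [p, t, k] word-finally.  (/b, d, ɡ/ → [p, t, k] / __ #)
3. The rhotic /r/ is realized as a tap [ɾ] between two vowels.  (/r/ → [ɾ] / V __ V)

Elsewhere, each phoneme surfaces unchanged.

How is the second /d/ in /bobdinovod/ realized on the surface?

[t]

/d/ (word-final): word-finally, so rule 2 applies → [t].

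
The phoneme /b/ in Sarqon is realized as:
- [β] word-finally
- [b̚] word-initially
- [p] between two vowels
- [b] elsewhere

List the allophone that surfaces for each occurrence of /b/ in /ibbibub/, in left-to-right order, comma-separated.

Occurrence 1 (position 2): no conditioning environment matches → elsewhere allophone [b].
Occurrence 2 (position 3): no conditioning environment matches → elsewhere allophone [b].
Occurrence 3 (position 5): between two vowels → [p].
Occurrence 4 (position 7): word-finally → [β].

[b], [b], [p], [β]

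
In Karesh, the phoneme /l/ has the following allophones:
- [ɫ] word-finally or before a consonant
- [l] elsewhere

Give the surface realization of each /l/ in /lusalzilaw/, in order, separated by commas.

[l], [ɫ], [l]

Occurrence 1 (position 1): no conditioning environment matches → elsewhere allophone [l].
Occurrence 2 (position 5): word-finally or before a consonant → [ɫ].
Occurrence 3 (position 8): no conditioning environment matches → elsewhere allophone [l].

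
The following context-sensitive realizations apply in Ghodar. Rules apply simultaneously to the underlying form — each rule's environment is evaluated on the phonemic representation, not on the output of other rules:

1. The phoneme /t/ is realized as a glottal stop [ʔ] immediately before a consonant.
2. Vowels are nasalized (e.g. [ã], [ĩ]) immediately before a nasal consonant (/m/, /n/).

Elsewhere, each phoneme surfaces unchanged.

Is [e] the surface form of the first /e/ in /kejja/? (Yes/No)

/e/ (between /k/ and /j/): rule 2 targets it, but not before a nasal consonant → unchanged [e].
The actual realization is [e], which matches [e].

Yes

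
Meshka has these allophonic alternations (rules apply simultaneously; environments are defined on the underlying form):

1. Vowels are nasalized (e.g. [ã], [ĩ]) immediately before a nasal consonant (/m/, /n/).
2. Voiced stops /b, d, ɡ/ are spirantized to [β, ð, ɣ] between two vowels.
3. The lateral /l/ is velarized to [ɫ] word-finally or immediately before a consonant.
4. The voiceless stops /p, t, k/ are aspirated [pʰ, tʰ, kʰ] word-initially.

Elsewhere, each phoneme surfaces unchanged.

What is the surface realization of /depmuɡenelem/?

/d/ (word-initial): rule 2 targets it, but not between two vowels → unchanged [d].
/e/ (between /d/ and /p/) is in the target of rule 1 but the environment (before a nasal consonant) is not met → [e].
/p/ (between /e/ and /m/) is in the target of rule 4 but the environment (word-initially) is not met → [p].
/m/ stays [m].
/u/ (between /m/ and /ɡ/) fails the environment for rule 1, so it stays [u].
/ɡ/ — between /u/ and /e/, between two vowels — surfaces as [ɣ] (rule 2).
/e/ (between /ɡ/ and /n/): before a nasal consonant, so rule 1 applies → [ẽ].
/n/ — not in any rule's target class → [n].
/e/ (between /n/ and /l/) is in the target of rule 1 but the environment (before a nasal consonant) is not met → [e].
/l/ — between /e/ and /e/; rule 3 does not apply here → [l].
/e/ (between /l/ and /m/) occurs before a nasal consonant → [ẽ] by rule 1.
/m/ — not in any rule's target class → [m].

[depmuɣẽnelẽm]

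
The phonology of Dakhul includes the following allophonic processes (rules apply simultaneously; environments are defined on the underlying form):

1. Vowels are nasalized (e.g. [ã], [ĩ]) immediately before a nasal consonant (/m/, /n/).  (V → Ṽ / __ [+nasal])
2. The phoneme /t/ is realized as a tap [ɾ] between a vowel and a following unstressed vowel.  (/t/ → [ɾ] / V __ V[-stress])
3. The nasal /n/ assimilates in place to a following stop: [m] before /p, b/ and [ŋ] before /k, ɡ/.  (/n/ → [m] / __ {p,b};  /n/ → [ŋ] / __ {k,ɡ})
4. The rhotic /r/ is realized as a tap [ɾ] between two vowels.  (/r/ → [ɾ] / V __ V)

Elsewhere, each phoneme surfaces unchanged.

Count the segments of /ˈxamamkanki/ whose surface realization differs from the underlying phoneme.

Segments that undergo a rule: /a/ → [ã] (rule 1); /a/ → [ã] (rule 1); /a/ → [ã] (rule 1); /n/ → [ŋ] (rule 3).
All other segments surface unchanged.

4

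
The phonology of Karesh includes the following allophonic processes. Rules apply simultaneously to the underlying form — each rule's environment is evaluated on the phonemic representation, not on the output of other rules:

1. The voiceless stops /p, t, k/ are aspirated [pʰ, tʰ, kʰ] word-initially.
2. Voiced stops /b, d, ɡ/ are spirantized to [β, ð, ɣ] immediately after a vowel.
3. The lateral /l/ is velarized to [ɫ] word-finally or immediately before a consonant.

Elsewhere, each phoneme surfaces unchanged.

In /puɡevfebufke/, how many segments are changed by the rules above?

3

Segments that undergo a rule: /p/ → [pʰ] (rule 1); /ɡ/ → [ɣ] (rule 2); /b/ → [β] (rule 2).
All other segments surface unchanged.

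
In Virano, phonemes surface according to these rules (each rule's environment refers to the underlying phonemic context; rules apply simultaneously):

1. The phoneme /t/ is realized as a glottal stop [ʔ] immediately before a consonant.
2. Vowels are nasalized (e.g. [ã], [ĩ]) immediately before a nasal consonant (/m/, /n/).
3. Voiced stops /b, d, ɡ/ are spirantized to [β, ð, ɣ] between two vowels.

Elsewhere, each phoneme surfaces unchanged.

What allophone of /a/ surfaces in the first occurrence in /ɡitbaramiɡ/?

/a/ (between /b/ and /r/): rule 2 targets it, but not before a nasal consonant → unchanged [a].

[a]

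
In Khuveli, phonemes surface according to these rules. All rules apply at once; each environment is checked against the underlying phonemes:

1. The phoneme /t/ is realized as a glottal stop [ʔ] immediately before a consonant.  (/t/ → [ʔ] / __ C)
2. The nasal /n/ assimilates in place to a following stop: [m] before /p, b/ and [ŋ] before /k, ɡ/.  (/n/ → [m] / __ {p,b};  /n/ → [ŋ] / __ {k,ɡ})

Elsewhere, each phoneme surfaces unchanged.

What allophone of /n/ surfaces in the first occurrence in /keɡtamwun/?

[n]

/n/ — word-final; rule 2 does not apply here → [n].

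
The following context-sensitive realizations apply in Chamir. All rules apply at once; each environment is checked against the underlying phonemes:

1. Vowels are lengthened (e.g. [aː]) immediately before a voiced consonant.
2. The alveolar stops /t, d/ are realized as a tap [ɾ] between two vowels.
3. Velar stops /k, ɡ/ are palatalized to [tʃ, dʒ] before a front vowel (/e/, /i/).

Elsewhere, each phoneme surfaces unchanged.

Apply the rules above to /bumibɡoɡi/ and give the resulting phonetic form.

/u/ (between /b/ and /m/) occurs before a voiced consonant → [uː] by rule 1.
/i/ meets the environment for rule 1 (before a voiced consonant) → [iː].
/ɡ/ (between /b/ and /o/) fails the environment for rule 3, so it stays [ɡ].
/o/ meets the environment for rule 1 (before a voiced consonant) → [oː].
/ɡ/ (between /o/ and /i/): before a front vowel, so rule 3 applies → [dʒ].
/i/ (word-final) fails the environment for rule 1, so it stays [i].

[buːmiːbɡoːdʒi]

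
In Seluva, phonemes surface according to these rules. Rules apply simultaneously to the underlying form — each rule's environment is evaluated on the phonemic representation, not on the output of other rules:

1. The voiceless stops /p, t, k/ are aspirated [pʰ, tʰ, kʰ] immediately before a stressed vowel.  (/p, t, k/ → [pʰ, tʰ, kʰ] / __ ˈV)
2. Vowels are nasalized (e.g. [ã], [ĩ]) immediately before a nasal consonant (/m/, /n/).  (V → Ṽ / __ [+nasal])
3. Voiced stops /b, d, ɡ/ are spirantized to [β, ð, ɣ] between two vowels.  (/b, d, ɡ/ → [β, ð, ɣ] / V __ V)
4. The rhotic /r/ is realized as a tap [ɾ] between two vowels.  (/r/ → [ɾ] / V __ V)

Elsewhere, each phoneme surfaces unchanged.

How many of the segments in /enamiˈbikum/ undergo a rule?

Segments that undergo a rule: /e/ → [ẽ] (rule 2); /a/ → [ã] (rule 2); /b/ → [β] (rule 3); /u/ → [ũ] (rule 2).
All other segments surface unchanged.

4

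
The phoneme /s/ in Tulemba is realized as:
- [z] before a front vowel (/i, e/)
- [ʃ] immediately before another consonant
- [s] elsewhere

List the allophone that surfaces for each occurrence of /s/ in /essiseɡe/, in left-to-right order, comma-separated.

[ʃ], [z], [z]

Occurrence 1 (position 2): immediately before another consonant → [ʃ].
Occurrence 2 (position 3): before a front vowel (/i, e/) → [z].
Occurrence 3 (position 5): before a front vowel (/i, e/) → [z].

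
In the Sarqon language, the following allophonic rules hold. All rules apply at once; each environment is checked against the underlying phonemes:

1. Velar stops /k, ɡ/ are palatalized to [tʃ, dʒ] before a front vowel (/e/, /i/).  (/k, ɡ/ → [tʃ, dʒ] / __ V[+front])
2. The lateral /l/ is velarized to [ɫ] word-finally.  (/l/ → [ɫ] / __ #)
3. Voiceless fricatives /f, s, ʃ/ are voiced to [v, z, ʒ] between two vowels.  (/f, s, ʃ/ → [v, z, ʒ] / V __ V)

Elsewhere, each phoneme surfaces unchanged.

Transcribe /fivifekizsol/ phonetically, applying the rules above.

/f/ (word-initial) is in the target of rule 3 but the environment (between two vowels) is not met → [f].
/i/ stays [i].
/v/ (between /i/ and /i/): no rule targets it → [v].
/i/ — not in any rule's target class → [i].
/f/ (between /i/ and /e/): between two vowels, so rule 3 applies → [v].
/e/ (between /f/ and /k/) is unaffected → [e].
/k/ (between /e/ and /i/): before a front vowel, so rule 1 applies → [tʃ].
/i/ — not in any rule's target class → [i].
/z/ (between /i/ and /s/) is unaffected → [z].
/s/ (between /z/ and /o/) is in the target of rule 3 but the environment (between two vowels) is not met → [s].
/o/ — not in any rule's target class → [o].
/l/ meets the environment for rule 2 (word-finally) → [ɫ].

[fivivetʃizsoɫ]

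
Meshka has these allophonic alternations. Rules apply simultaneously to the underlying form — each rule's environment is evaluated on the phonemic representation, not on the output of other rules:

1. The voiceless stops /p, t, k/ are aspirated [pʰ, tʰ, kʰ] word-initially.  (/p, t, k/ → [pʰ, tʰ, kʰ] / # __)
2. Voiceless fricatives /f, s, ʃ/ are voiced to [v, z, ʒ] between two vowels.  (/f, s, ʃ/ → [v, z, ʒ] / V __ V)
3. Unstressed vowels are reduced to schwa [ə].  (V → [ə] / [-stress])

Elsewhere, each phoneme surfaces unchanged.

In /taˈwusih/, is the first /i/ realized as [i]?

No

/i/ (between /s/ and /h/) occurs in an unstressed syllable → [ə] by rule 3.
The actual realization is [ə], not [i].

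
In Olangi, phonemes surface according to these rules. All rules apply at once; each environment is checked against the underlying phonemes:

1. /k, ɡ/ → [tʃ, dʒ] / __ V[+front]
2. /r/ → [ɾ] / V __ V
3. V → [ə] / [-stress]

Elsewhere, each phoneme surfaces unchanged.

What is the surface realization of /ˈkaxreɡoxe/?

[ˈkaxrəɡəxə]

/k/ (word-initial) fails the environment for rule 1, so it stays [k].
/a/ (between /k/ and /x/): rule 3 targets it, but not in an unstressed syllable → unchanged [a].
/x/ (between /a/ and /r/): no rule targets it → [x].
/r/ (between /x/ and /e/): rule 2 targets it, but not between two vowels → unchanged [r].
/e/ (between /r/ and /ɡ/): in an unstressed syllable, so rule 3 applies → [ə].
/ɡ/ (between /e/ and /o/) is in the target of rule 1 but the environment (before a front vowel) is not met → [ɡ].
/o/ meets the environment for rule 3 (in an unstressed syllable) → [ə].
/x/ — not in any rule's target class → [x].
Rule 3 applies to /e/ (word-final: in an unstressed syllable) → [ə].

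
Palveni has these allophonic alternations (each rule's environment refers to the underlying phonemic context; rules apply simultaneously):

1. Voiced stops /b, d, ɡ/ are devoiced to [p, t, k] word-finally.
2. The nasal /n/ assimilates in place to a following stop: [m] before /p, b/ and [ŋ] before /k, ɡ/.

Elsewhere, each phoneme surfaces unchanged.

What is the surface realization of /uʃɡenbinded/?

[uʃɡembindet]

/u/ stays [u].
/ʃ/ stays [ʃ].
/ɡ/ — between /ʃ/ and /e/; rule 1 does not apply here → [ɡ].
/e/ (between /ɡ/ and /n/): no rule targets it → [e].
Rule 2 applies to /n/ (between /e/ and /b/: before a labial or velar stop) → [m].
/b/ (between /n/ and /i/) is in the target of rule 1 but the environment (word-finally) is not met → [b].
/i/ — not in any rule's target class → [i].
/n/ (between /i/ and /d/) fails the environment for rule 2, so it stays [n].
/d/ (between /n/ and /e/): rule 1 targets it, but not word-finally → unchanged [d].
/e/ (between /d/ and /d/): no rule targets it → [e].
/d/ (word-final): word-finally, so rule 1 applies → [t].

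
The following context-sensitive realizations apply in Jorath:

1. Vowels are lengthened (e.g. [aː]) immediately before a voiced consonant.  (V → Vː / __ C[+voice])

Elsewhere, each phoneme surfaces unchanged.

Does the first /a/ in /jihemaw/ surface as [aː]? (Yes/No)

Yes

/a/ (between /m/ and /w/): before a voiced consonant, so rule 1 applies → [aː].
The actual realization is [aː], which matches [aː].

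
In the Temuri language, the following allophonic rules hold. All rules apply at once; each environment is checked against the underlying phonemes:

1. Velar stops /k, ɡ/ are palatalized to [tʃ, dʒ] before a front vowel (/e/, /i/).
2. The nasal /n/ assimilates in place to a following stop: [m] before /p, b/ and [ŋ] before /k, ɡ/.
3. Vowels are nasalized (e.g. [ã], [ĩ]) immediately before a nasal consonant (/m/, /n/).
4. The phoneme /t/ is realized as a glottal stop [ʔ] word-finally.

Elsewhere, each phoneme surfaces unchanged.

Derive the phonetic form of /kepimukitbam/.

Rule 1 applies to /k/ (word-initial: before a front vowel) → [tʃ].
/e/ (between /k/ and /p/) fails the environment for rule 3, so it stays [e].
/p/ (between /e/ and /i/) is unaffected → [p].
Rule 3 applies to /i/ (between /p/ and /m/: before a nasal consonant) → [ĩ].
/m/ (between /i/ and /u/) is unaffected → [m].
/u/ (between /m/ and /k/) is in the target of rule 3 but the environment (before a nasal consonant) is not met → [u].
/k/ (between /u/ and /i/): before a front vowel, so rule 1 applies → [tʃ].
/i/ — between /k/ and /t/; rule 3 does not apply here → [i].
/t/ (between /i/ and /b/): rule 4 targets it, but not word-finally → unchanged [t].
/b/ (between /t/ and /a/) is unaffected → [b].
/a/ meets the environment for rule 3 (before a nasal consonant) → [ã].
/m/ — not in any rule's target class → [m].

[tʃepĩmutʃitbãm]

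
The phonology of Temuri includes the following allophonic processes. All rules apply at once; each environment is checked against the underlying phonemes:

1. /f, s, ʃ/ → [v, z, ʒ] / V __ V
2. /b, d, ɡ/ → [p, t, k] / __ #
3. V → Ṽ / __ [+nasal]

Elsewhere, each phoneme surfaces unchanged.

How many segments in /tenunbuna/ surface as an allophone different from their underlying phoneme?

Segments that undergo a rule: /e/ → [ẽ] (rule 3); /u/ → [ũ] (rule 3); /u/ → [ũ] (rule 3).
All other segments surface unchanged.

3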